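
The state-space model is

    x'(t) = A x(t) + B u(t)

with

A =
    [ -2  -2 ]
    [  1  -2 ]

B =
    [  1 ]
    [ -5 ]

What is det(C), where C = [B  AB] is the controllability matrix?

AB = [[8], [11]]
Controllability matrix C = [B  AB] = [[1, 8], [-5, 11]]
det(C) = 1·11 - 8·(-5) = 11 - (-40) = 51
Since det(C) ≠ 0, rank(C) = 2 and the system is completely controllable.

51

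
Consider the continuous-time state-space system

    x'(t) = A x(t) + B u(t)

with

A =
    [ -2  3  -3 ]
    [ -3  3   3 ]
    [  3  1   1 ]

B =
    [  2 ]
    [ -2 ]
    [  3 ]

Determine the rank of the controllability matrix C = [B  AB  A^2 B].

AB = [[-19], [-3], [7]]
A^2B = [[8], [69], [-53]]
Controllability matrix C = [B  AB  A^2B] = [[2, -19, 8], [-2, -3, 69], [3, 7, -53]]
det(C) = 2·((-3)·(-53) - 69·7) - (-19)·((-2)·(-53) - 69·3) + 8·((-2)·7 - (-3)·3) = 2·(-324) - (-19)·(-101) + 8·(-5) = -2607 ≠ 0, so rank(C) = 3.
rank(C) = 3 = n, so the pair (A, B) is completely controllable.

3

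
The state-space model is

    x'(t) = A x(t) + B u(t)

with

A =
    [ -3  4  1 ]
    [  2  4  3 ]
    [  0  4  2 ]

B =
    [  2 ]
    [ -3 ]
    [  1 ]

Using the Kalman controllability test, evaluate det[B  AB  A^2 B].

AB = [[-17], [-5], [-10]]
A^2B = [[21], [-84], [-40]]
Controllability matrix C = [B  AB  A^2B] = [[2, -17, 21], [-3, -5, -84], [1, -10, -40]]
Expanding along the first row, det(C) = 2·((-5)·(-40) - (-84)·(-10)) - (-17)·((-3)·(-40) - (-84)·1) + 21·((-3)·(-10) - (-5)·1) = 2·(-640) - (-17)·204 + 21·35 = 2923
Since det(C) ≠ 0, rank(C) = 3 and the system is completely controllable.

2923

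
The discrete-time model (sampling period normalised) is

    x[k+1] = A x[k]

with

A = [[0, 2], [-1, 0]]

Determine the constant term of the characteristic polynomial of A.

2

For a 2×2 matrix, det(zI - A) = z^2 - (tr A)z + det A.
tr A = 0, det A = 2.
So p(z) = z^2 + 2.
The constant term is 2.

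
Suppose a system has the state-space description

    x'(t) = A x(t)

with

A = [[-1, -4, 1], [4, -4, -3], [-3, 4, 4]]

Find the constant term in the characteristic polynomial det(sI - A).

-36

Expand det(sI - A) for the 3×3 matrix.
p(s) = s^3 + s^2 + 15s - 36.
(Check: constant term = det(-A) = (-1)^3 det A = -36; coefficient of s^2 = -tr A = 1.)
The constant term is -36.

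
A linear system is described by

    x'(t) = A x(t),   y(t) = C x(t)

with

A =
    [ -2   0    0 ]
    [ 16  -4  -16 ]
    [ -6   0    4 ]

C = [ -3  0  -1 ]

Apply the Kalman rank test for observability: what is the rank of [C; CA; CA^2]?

CA = [[12, 0, -4]]
CA^2 = [[0, 0, -16]]
Observability matrix O = [C; CA; CA^2] = [[-3, 0, -1], [12, 0, -4], [0, 0, -16]]
Column 2 of O is identically zero, so rank(O) ≤ 2.
The 2×2 minor from rows 1, 2, columns 1, 3 is (-3)·(-4) - (-1)·12 = 12 - (-12) = 24 ≠ 0, so rank(O) = 2.
rank(O) = 2 < n = 3, so the pair (A, C) is not completely observable.

2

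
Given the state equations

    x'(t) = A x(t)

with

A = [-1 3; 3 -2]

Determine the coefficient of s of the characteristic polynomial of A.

3

For a 2×2 matrix, det(sI - A) = s^2 - (tr A)s + det A.
tr A = -3, det A = -7.
So p(s) = s^2 + 3s - 7.
The coefficient of s is 3.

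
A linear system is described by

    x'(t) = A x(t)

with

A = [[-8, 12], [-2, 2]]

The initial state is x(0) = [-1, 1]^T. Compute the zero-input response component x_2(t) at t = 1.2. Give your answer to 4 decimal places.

0.3382

det(sI - A) = s^2 - (tr A)s + det A, with tr A = (-8) + 2 = -6 and det A = (-8)·2 - 12·(-2) = -16 - (-24) = 8.
So p(s) = det(sI - A) = s^2 + 6s + 8.
Factor s^2 + 6s + 8: two numbers with sum -6 and product 8 are -2 and -4, so s^2 + 6s + 8 = (s + 2)(s + 4).
Hence p(s) = (s + 2) (s + 4), with roots -4, -2.
The eigenvalues -4, -2 are distinct and real, so A is diagonalisable and x(t) = e^{At} x(0) = V diag(e^{λ_i t}) V^{-1} x(0), where the columns of V are the eigenvectors.
λ = -4: A - (-4)I = [[-4, 12], [-2, 6]]. Row 1 gives (-4)·v1 + 12·v2 = 0, so take v_1 = [-3, -1]^T.
λ = -2: A - (-2)I = [[-6, 12], [-2, 4]]. Row 1 gives (-6)·v1 + 12·v2 = 0, so take v_2 = [2, 1]^T.
V = [v_1 v_2] = [[-3, 2], [-1, 1]] has det V = -1, so V^{-1} = adj(V)/det V = [[-1, 2], [-1, 3]].
Modal coordinates z(0) = V^{-1} x(0): (-1)·(-1) + 2·1 = 3; (-1)·(-1) + 3·1 = 4; so z(0) = [3, 4]^T.
x_2(t) = Σ_i (v_i)_2 · z_i(0) · e^{λ_i t} (row 2 of V times the modal terms).
x_2(1.2) = (-1)·3·e^{-4·1.2} + 1·4·e^{-2·1.2} = (-3)·0.008230 + 4·0.090718 = 0.3382.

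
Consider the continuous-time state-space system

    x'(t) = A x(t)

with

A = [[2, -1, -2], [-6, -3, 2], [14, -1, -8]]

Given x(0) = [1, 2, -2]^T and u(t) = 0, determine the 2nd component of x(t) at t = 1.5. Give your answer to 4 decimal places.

det(sI - A) = s^3 - (tr A)s^2 + (M11 + M22 + M33)s - det A, where Mii is the 2×2 principal minor of A obtained by deleting row i and column i.
tr A = 2 + (-3) + (-8) = -9; M11 = (-3)·(-8) - 2·(-1) = 24 - (-2) = 26; M22 = 2·(-8) - (-2)·14 = -16 - (-28) = 12; M33 = 2·(-3) - (-1)·(-6) = -6 - 6 = -12; sum of minors = 26.
det A = 2·((-3)·(-8) - 2·(-1)) - (-1)·((-6)·(-8) - 2·14) + (-2)·((-6)·(-1) - (-3)·14) = 2·26 - (-1)·20 + (-2)·48 = -24.
So p(s) = det(sI - A) = s^3 + 9s^2 + 26s + 24.
Rational-root test: any integer root divides 24. Testing small divisors, s = -2 works: p(-2) = -8 + 36 + (-52) + 24 = 0, so (s + 2) is a factor.
Dividing, p(s) = (s + 2)(s^2 + 7s + 12).
Factor s^2 + 7s + 12: two numbers with sum -7 and product 12 are -3 and -4, so s^2 + 7s + 12 = (s + 3)(s + 4).
Hence p(s) = (s + 2) (s + 3) (s + 4), with roots -4, -3, -2.
The eigenvalues -4, -3, -2 are distinct and real, so A is diagonalisable and x(t) = e^{At} x(0) = V diag(e^{λ_i t}) V^{-1} x(0), where the columns of V are the eigenvectors.
λ = -4: A - (-4)I = [[6, -1, -2], [-6, 1, 2], [14, -1, -4]]. v must be orthogonal to every row; (row 1) × (row 3) = [2, -4, 8], so take v_1 = [-1, 2, -4]^T.
λ = -3: A - (-3)I = [[5, -1, -2], [-6, 0, 2], [14, -1, -5]]. v must be orthogonal to every row; (row 1) × (row 2) = [-2, 2, -6], so take v_2 = [1, -1, 3]^T.
λ = -2: A - (-2)I = [[4, -1, -2], [-6, -1, 2], [14, -1, -6]]. v must be orthogonal to every row; (row 1) × (row 2) = [-4, 4, -10], so take v_3 = [-2, 2, -5]^T.
V = [v_1 v_2 v_3] = [[-1, 1, -2], [2, -1, 2], [-4, 3, -5]] has det V = -1, so V^{-1} = adj(V)/det V = [[1, 1, 0], [-2, 3, 2], [-2, 1, 1]].
Modal coordinates z(0) = V^{-1} x(0): 1·1 + 1·2 + 0·(-2) = 3; (-2)·1 + 3·2 + 2·(-2) = 0; (-2)·1 + 1·2 + 1·(-2) = -2; so z(0) = [3, 0, -2]^T.
x_2(t) = Σ_i (v_i)_2 · z_i(0) · e^{λ_i t} (row 2 of V times the modal terms).
x_2(1.5) = 2·3·e^{-4·1.5} + (-1)·0·e^{-3·1.5} + 2·(-2)·e^{-2·1.5} = 6·0.002479 + 0·0.011109 + (-4)·0.049787 = -0.1843.

-0.1843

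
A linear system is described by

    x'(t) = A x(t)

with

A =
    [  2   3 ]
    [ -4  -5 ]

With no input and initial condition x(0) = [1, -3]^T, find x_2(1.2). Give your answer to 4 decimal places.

0.7802

det(sI - A) = s^2 - (tr A)s + det A, with tr A = 2 + (-5) = -3 and det A = 2·(-5) - 3·(-4) = -10 - (-12) = 2.
So p(s) = det(sI - A) = s^2 + 3s + 2.
Factor s^2 + 3s + 2: two numbers with sum -3 and product 2 are -1 and -2, so s^2 + 3s + 2 = (s + 1)(s + 2).
Hence p(s) = (s + 1) (s + 2), with roots -2, -1.
The eigenvalues -2, -1 are distinct and real, so A is diagonalisable and x(t) = e^{At} x(0) = V diag(e^{λ_i t}) V^{-1} x(0), where the columns of V are the eigenvectors.
λ = -2: A - (-2)I = [[4, 3], [-4, -3]]. Row 1 gives 4·v1 + 3·v2 = 0, so take v_1 = [3, -4]^T.
λ = -1: A - (-1)I = [[3, 3], [-4, -4]]. Row 1 gives 3·v1 + 3·v2 = 0, so take v_2 = [-1, 1]^T.
V = [v_1 v_2] = [[3, -1], [-4, 1]] has det V = -1, so V^{-1} = adj(V)/det V = [[-1, -1], [-4, -3]].
Modal coordinates z(0) = V^{-1} x(0): (-1)·1 + (-1)·(-3) = 2; (-4)·1 + (-3)·(-3) = 5; so z(0) = [2, 5]^T.
x_2(t) = Σ_i (v_i)_2 · z_i(0) · e^{λ_i t} (row 2 of V times the modal terms).
x_2(1.2) = (-4)·2·e^{-2·1.2} + 1·5·e^{-1·1.2} = (-8)·0.090718 + 5·0.301194 = 0.7802.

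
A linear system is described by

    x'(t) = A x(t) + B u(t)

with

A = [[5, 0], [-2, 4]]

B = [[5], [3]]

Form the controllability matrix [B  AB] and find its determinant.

AB = [[25], [2]]
Controllability matrix C = [B  AB] = [[5, 25], [3, 2]]
det(C) = 5·2 - 25·3 = 10 - 75 = -65
Since det(C) ≠ 0, rank(C) = 2 and the system is completely controllable.

-65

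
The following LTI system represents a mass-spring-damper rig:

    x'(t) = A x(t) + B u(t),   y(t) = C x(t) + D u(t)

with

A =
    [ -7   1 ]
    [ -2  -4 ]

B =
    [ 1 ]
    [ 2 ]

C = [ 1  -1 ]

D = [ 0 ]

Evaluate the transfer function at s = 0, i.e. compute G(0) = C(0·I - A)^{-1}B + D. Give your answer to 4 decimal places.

-0.2000

G(0) = C(-A)^{-1}B + D = -C A^{-1} B + D.
det A = 30, so A^{-1} = (1/30)·adj(A) = [[-2/15, -1/30], [1/15, -7/30]]
A^{-1} B = [-1/5, -2/5]^T
C A^{-1} B = 1/5
G(0) = D - C A^{-1} B = 0 - (1/5) = -1/5 ≈ -0.2000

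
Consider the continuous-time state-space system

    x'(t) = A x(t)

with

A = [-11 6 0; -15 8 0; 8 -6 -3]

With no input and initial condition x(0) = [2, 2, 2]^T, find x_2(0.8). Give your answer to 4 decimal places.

det(sI - A) = s^3 - (tr A)s^2 + (M11 + M22 + M33)s - det A, where Mii is the 2×2 principal minor of A obtained by deleting row i and column i.
tr A = (-11) + 8 + (-3) = -6; M11 = 8·(-3) - 0·(-6) = -24 - 0 = -24; M22 = (-11)·(-3) - 0·8 = 33 - 0 = 33; M33 = (-11)·8 - 6·(-15) = -88 - (-90) = 2; sum of minors = 11.
det A = (-11)·(8·(-3) - 0·(-6)) - 6·((-15)·(-3) - 0·8) + 0·((-15)·(-6) - 8·8) = (-11)·(-24) - 6·45 + 0·26 = -6.
So p(s) = det(sI - A) = s^3 + 6s^2 + 11s + 6.
Rational-root test: any integer root divides 6. Testing small divisors, s = -1 works: p(-1) = -1 + 6 + (-11) + 6 = 0, so (s + 1) is a factor.
Dividing, p(s) = (s + 1)(s^2 + 5s + 6).
Factor s^2 + 5s + 6: two numbers with sum -5 and product 6 are -2 and -3, so s^2 + 5s + 6 = (s + 2)(s + 3).
Hence p(s) = (s + 1) (s + 2) (s + 3), with roots -3, -2, -1.
The eigenvalues -3, -2, -1 are distinct and real, so A is diagonalisable and x(t) = e^{At} x(0) = V diag(e^{λ_i t}) V^{-1} x(0), where the columns of V are the eigenvectors.
λ = -3: A - (-3)I = [[-8, 6, 0], [-15, 11, 0], [8, -6, 0]]. v must be orthogonal to every row; (row 1) × (row 2) = [0, 0, 2], so take v_1 = [0, 0, 1]^T.
λ = -2: A - (-2)I = [[-9, 6, 0], [-15, 10, 0], [8, -6, -1]]. v must be orthogonal to every row; (row 1) × (row 3) = [-6, -9, 6], so take v_2 = [-2, -3, 2]^T.
λ = -1: A - (-1)I = [[-10, 6, 0], [-15, 9, 0], [8, -6, -2]]. v must be orthogonal to every row; (row 1) × (row 3) = [-12, -20, 12], so take v_3 = [3, 5, -3]^T.
V = [v_1 v_2 v_3] = [[0, -2, 3], [0, -3, 5], [1, 2, -3]] has det V = -1, so V^{-1} = adj(V)/det V = [[1, 0, 1], [-5, 3, 0], [-3, 2, 0]].
Modal coordinates z(0) = V^{-1} x(0): 1·2 + 0·2 + 1·2 = 4; (-5)·2 + 3·2 + 0·2 = -4; (-3)·2 + 2·2 + 0·2 = -2; so z(0) = [4, -4, -2]^T.
x_2(t) = Σ_i (v_i)_2 · z_i(0) · e^{λ_i t} (row 2 of V times the modal terms).
x_2(0.8) = 0·4·e^{-3·0.8} + (-3)·(-4)·e^{-2·0.8} + 5·(-2)·e^{-1·0.8} = 0·0.090718 + 12·0.201897 + (-10)·0.449329 = -2.0705.

-2.0705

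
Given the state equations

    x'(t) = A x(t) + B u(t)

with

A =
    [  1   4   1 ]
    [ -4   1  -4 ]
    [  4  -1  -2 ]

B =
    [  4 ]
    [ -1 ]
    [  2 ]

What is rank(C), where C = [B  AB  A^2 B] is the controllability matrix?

AB = [[2], [-25], [13]]
A^2B = [[-85], [-85], [7]]
Controllability matrix C = [B  AB  A^2B] = [[4, 2, -85], [-1, -25, -85], [2, 13, 7]]
det(C) = 4·((-25)·7 - (-85)·13) - 2·((-1)·7 - (-85)·2) + (-85)·((-1)·13 - (-25)·2) = 4·930 - 2·163 + (-85)·37 = 249 ≠ 0, so rank(C) = 3.
rank(C) = 3 = n, so the pair (A, B) is completely controllable.

3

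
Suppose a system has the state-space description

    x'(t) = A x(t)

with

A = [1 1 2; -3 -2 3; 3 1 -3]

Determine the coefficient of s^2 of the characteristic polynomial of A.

4

Expand det(sI - A) for the 3×3 matrix.
p(s) = s^3 + 4s^2 - 5s - 9.
(Check: constant term = det(-A) = (-1)^3 det A = -9; coefficient of s^2 = -tr A = 4.)
The coefficient of s^2 is 4.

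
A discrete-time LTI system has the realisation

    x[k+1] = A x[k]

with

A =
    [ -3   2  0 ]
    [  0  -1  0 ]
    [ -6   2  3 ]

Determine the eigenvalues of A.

-3, -1, 3

det(zI - A) = z^3 - (tr A)z^2 + (M11 + M22 + M33)z - det A, where Mii is the 2×2 principal minor of A obtained by deleting row i and column i.
tr A = (-3) + (-1) + 3 = -1; M11 = (-1)·3 - 0·2 = -3 - 0 = -3; M22 = (-3)·3 - 0·(-6) = -9 - 0 = -9; M33 = (-3)·(-1) - 2·0 = 3 - 0 = 3; sum of minors = -9.
det A = (-3)·((-1)·3 - 0·2) - 2·(0·3 - 0·(-6)) + 0·(0·2 - (-1)·(-6)) = (-3)·(-3) - 2·0 + 0·(-6) = 9.
So p(z) = det(zI - A) = z^3 + z^2 - 9z - 9.
Rational-root test: any integer root divides -9. Testing small divisors, z = -1 works: p(-1) = -1 + 1 + 9 + (-9) = 0, so (z + 1) is a factor.
Dividing, p(z) = (z + 1)(z^2 - 9).
Factor z^2 - 9: two numbers with sum 0 and product -9 are 3 and -3, so z^2 - 9 = (z - 3)(z + 3).
Hence p(z) = (z - 3) (z + 1) (z + 3), with roots -3, -1, 3.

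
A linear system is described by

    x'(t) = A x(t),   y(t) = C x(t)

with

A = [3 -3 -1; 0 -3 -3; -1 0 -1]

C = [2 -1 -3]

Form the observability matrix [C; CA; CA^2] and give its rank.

3

CA = [[9, -3, 4]]
CA^2 = [[23, -18, -4]]
Observability matrix O = [C; CA; CA^2] = [[2, -1, -3], [9, -3, 4], [23, -18, -4]]
det(O) = 2·((-3)·(-4) - 4·(-18)) - (-1)·(9·(-4) - 4·23) + (-3)·(9·(-18) - (-3)·23) = 2·84 - (-1)·(-128) + (-3)·(-93) = 319 ≠ 0, so rank(O) = 3.
rank(O) = 3 = n, so the pair (A, C) is completely observable.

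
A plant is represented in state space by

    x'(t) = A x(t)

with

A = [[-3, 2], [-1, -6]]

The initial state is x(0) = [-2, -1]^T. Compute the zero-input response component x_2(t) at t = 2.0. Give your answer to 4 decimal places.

det(sI - A) = s^2 - (tr A)s + det A, with tr A = (-3) + (-6) = -9 and det A = (-3)·(-6) - 2·(-1) = 18 - (-2) = 20.
So p(s) = det(sI - A) = s^2 + 9s + 20.
Factor s^2 + 9s + 20: two numbers with sum -9 and product 20 are -4 and -5, so s^2 + 9s + 20 = (s + 4)(s + 5).
Hence p(s) = (s + 4) (s + 5), with roots -5, -4.
The eigenvalues -5, -4 are distinct and real, so A is diagonalisable and x(t) = e^{At} x(0) = V diag(e^{λ_i t}) V^{-1} x(0), where the columns of V are the eigenvectors.
λ = -5: A - (-5)I = [[2, 2], [-1, -1]]. Row 1 gives 2·v1 + 2·v2 = 0, so take v_1 = [-1, 1]^T.
λ = -4: A - (-4)I = [[1, 2], [-1, -2]]. Row 1 gives 1·v1 + 2·v2 = 0, so take v_2 = [-2, 1]^T.
V = [v_1 v_2] = [[-1, -2], [1, 1]] has det V = 1, so V^{-1} = adj(V)/det V = [[1, 2], [-1, -1]].
Modal coordinates z(0) = V^{-1} x(0): 1·(-2) + 2·(-1) = -4; (-1)·(-2) + (-1)·(-1) = 3; so z(0) = [-4, 3]^T.
x_2(t) = Σ_i (v_i)_2 · z_i(0) · e^{λ_i t} (row 2 of V times the modal terms).
x_2(2.0) = 1·(-4)·e^{-5·2.0} + 1·3·e^{-4·2.0} = (-4)·0.000045 + 3·0.000335 = 0.0008.

0.0008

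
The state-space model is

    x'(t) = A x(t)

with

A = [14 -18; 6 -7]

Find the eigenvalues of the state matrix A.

det(sI - A) = s^2 - (tr A)s + det A, with tr A = 14 + (-7) = 7 and det A = 14·(-7) - (-18)·6 = -98 - (-108) = 10.
So p(s) = det(sI - A) = s^2 - 7s + 10.
Factor s^2 - 7s + 10: two numbers with sum 7 and product 10 are 5 and 2, so s^2 - 7s + 10 = (s - 5)(s - 2).
Hence p(s) = (s - 5) (s - 2), with roots 2, 5.
At least one eigenvalue has non-negative real part, so the system is not asymptotically stable.

2, 5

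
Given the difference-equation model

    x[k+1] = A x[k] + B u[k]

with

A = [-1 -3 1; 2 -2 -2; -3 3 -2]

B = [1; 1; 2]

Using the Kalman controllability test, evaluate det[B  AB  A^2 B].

36

AB = [[-2], [-4], [-4]]
A^2B = [[10], [12], [2]]
Controllability matrix C = [B  AB  A^2B] = [[1, -2, 10], [1, -4, 12], [2, -4, 2]]
Expanding along the first row, det(C) = 1·((-4)·2 - 12·(-4)) - (-2)·(1·2 - 12·2) + 10·(1·(-4) - (-4)·2) = 1·40 - (-2)·(-22) + 10·4 = 36
Since det(C) ≠ 0, rank(C) = 3 and the system is completely controllable.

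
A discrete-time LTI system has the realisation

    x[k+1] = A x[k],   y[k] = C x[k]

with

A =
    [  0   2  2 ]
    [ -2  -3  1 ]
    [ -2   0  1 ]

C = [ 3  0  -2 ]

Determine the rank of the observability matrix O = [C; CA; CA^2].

CA = [[4, 6, 4]]
CA^2 = [[-20, -10, 18]]
Observability matrix O = [C; CA; CA^2] = [[3, 0, -2], [4, 6, 4], [-20, -10, 18]]
det(O) = 3·(6·18 - 4·(-10)) - 0·(4·18 - 4·(-20)) + (-2)·(4·(-10) - 6·(-20)) = 3·148 - 0·152 + (-2)·80 = 284 ≠ 0, so rank(O) = 3.
rank(O) = 3 = n, so the pair (A, C) is completely observable.

3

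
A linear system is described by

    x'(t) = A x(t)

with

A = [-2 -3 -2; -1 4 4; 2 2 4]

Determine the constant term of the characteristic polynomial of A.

32

Expand det(sI - A) for the 3×3 matrix.
p(s) = s^3 - 6s^2 - 7s + 32.
(Check: constant term = det(-A) = (-1)^3 det A = 32; coefficient of s^2 = -tr A = -6.)
The constant term is 32.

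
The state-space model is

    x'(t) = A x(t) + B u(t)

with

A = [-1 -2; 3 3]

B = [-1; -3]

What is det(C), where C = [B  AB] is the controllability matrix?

AB = [[7], [-12]]
Controllability matrix C = [B  AB] = [[-1, 7], [-3, -12]]
det(C) = (-1)·(-12) - 7·(-3) = 12 - (-21) = 33
Since det(C) ≠ 0, rank(C) = 2 and the system is completely controllable.

33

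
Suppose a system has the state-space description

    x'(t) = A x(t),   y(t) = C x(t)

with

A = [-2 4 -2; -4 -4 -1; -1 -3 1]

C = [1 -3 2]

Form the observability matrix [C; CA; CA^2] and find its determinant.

CA = [[8, 10, 3]]
CA^2 = [[-59, -17, -23]]
Observability matrix O = [C; CA; CA^2] = [[1, -3, 2], [8, 10, 3], [-59, -17, -23]]
Expanding along the first row, det(O) = 1·(10·(-23) - 3·(-17)) - (-3)·(8·(-23) - 3·(-59)) + 2·(8·(-17) - 10·(-59)) = 1·(-179) - (-3)·(-7) + 2·454 = 708
Since det(O) ≠ 0, rank(O) = 3 and the system is completely observable.

708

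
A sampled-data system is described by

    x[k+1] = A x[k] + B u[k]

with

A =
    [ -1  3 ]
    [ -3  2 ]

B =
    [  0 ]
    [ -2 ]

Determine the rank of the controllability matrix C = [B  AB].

2

AB = [[-6], [-4]]
Controllability matrix C = [B  AB] = [[0, -6], [-2, -4]]
det(C) = 0·(-4) - (-6)·(-2) = 0 - 12 = -12 ≠ 0, so rank(C) = 2.
rank(C) = 2 = n, so the pair (A, B) is completely controllable.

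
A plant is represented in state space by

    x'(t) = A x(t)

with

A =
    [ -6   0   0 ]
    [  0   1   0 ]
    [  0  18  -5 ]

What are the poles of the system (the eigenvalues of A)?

-6, -5, 1

det(sI - A) = s^3 - (tr A)s^2 + (M11 + M22 + M33)s - det A, where Mii is the 2×2 principal minor of A obtained by deleting row i and column i.
tr A = (-6) + 1 + (-5) = -10; M11 = 1·(-5) - 0·18 = -5 - 0 = -5; M22 = (-6)·(-5) - 0·0 = 30 - 0 = 30; M33 = (-6)·1 - 0·0 = -6 - 0 = -6; sum of minors = 19.
det A = (-6)·(1·(-5) - 0·18) - 0·(0·(-5) - 0·0) + 0·(0·18 - 1·0) = (-6)·(-5) - 0·0 + 0·0 = 30.
So p(s) = det(sI - A) = s^3 + 10s^2 + 19s - 30.
Rational-root test: any integer root divides -30. Testing small divisors, s = 1 works: p(1) = 1 + 10 + 19 + (-30) = 0, so (s - 1) is a factor.
Dividing, p(s) = (s - 1)(s^2 + 11s + 30).
Factor s^2 + 11s + 30: two numbers with sum -11 and product 30 are -5 and -6, so s^2 + 11s + 30 = (s + 5)(s + 6).
Hence p(s) = (s - 1) (s + 5) (s + 6), with roots -6, -5, 1.
At least one eigenvalue has non-negative real part, so the system is not asymptotically stable.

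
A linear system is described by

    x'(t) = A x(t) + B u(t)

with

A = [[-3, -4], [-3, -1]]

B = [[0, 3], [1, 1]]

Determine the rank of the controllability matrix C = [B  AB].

2

AB = [[-4, -13], [-1, -10]]
Controllability matrix C = [B  AB] = [[0, 3, -4, -13], [1, 1, -1, -10]]
Take the 2×2 submatrix of C formed by columns 1, 2: [[0, 3], [1, 1]]. Its determinant is 0·1 - 3·1 = 0 - 3 = -3 ≠ 0.
So rank(C) ≥ 2; since C has 2 rows, rank(C) = 2.
rank(C) = 2 = n, so the pair (A, B) is completely controllable.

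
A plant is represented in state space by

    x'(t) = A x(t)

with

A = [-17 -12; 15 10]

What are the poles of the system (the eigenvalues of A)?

-5, -2

det(sI - A) = s^2 - (tr A)s + det A, with tr A = (-17) + 10 = -7 and det A = (-17)·10 - (-12)·15 = -170 - (-180) = 10.
So p(s) = det(sI - A) = s^2 + 7s + 10.
Factor s^2 + 7s + 10: two numbers with sum -7 and product 10 are -2 and -5, so s^2 + 7s + 10 = (s + 2)(s + 5).
Hence p(s) = (s + 2) (s + 5), with roots -5, -2.
All eigenvalues have negative real part, so the system is asymptotically stable.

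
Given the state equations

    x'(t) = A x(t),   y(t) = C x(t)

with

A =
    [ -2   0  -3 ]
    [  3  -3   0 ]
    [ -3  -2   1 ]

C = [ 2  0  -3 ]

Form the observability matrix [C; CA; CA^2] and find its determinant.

342

CA = [[5, 6, -9]]
CA^2 = [[35, 0, -24]]
Observability matrix O = [C; CA; CA^2] = [[2, 0, -3], [5, 6, -9], [35, 0, -24]]
Expanding along the first row, det(O) = 2·(6·(-24) - (-9)·0) - 0·(5·(-24) - (-9)·35) + (-3)·(5·0 - 6·35) = 2·(-144) - 0·195 + (-3)·(-210) = 342
Since det(O) ≠ 0, rank(O) = 3 and the system is completely observable.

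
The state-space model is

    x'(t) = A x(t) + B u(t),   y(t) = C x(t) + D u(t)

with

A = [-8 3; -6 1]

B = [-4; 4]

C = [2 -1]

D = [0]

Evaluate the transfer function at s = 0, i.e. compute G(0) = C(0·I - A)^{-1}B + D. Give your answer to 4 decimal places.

G(0) = C(-A)^{-1}B + D = -C A^{-1} B + D.
det A = 10, so A^{-1} = (1/10)·adj(A) = [[1/10, -3/10], [3/5, -4/5]]
A^{-1} B = [-8/5, -28/5]^T
C A^{-1} B = 12/5
G(0) = D - C A^{-1} B = 0 - (12/5) = -12/5 ≈ -2.4000

-2.4000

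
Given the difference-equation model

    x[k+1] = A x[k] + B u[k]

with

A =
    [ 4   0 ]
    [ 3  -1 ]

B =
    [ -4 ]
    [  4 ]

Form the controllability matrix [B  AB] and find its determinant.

AB = [[-16], [-16]]
Controllability matrix C = [B  AB] = [[-4, -16], [4, -16]]
det(C) = (-4)·(-16) - (-16)·4 = 64 - (-64) = 128
Since det(C) ≠ 0, rank(C) = 2 and the system is completely controllable.

128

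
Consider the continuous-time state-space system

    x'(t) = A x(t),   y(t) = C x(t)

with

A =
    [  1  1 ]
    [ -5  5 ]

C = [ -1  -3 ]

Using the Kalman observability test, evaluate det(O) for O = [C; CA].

CA = [[14, -16]]
Observability matrix O = [C; CA] = [[-1, -3], [14, -16]]
det(O) = (-1)·(-16) - (-3)·14 = 16 - (-42) = 58
Since det(O) ≠ 0, rank(O) = 2 and the system is completely observable.

58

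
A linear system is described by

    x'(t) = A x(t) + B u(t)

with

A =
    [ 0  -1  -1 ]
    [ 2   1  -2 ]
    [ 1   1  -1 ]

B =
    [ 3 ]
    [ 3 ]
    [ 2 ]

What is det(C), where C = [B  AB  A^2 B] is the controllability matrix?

AB = [[-5], [5], [4]]
A^2B = [[-9], [-13], [-4]]
Controllability matrix C = [B  AB  A^2B] = [[3, -5, -9], [3, 5, -13], [2, 4, -4]]
Expanding along the first row, det(C) = 3·(5·(-4) - (-13)·4) - (-5)·(3·(-4) - (-13)·2) + (-9)·(3·4 - 5·2) = 3·32 - (-5)·14 + (-9)·2 = 148
Since det(C) ≠ 0, rank(C) = 3 and the system is completely controllable.

148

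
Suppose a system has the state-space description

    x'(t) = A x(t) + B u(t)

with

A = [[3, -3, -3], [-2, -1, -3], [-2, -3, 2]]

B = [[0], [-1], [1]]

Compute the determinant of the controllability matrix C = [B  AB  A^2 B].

AB = [[0], [-2], [5]]
A^2B = [[-9], [-13], [16]]
Controllability matrix C = [B  AB  A^2B] = [[0, 0, -9], [-1, -2, -13], [1, 5, 16]]
Expanding along the first row, det(C) = 0·((-2)·16 - (-13)·5) - 0·((-1)·16 - (-13)·1) + (-9)·((-1)·5 - (-2)·1) = 0·33 - 0·(-3) + (-9)·(-3) = 27
Since det(C) ≠ 0, rank(C) = 3 and the system is completely controllable.

27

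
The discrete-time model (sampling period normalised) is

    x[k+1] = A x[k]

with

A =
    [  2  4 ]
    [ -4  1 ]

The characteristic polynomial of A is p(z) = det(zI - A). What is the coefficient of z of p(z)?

For a 2×2 matrix, det(zI - A) = z^2 - (tr A)z + det A.
tr A = 3, det A = 18.
So p(z) = z^2 - 3z + 18.
The coefficient of z is -3.

-3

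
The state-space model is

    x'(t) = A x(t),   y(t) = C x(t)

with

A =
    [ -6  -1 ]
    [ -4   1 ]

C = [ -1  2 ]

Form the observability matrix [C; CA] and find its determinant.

CA = [[-2, 3]]
Observability matrix O = [C; CA] = [[-1, 2], [-2, 3]]
det(O) = (-1)·3 - 2·(-2) = -3 - (-4) = 1
Since det(O) ≠ 0, rank(O) = 2 and the system is completely observable.

1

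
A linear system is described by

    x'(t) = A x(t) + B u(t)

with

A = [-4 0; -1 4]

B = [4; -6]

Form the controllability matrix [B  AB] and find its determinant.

AB = [[-16], [-28]]
Controllability matrix C = [B  AB] = [[4, -16], [-6, -28]]
det(C) = 4·(-28) - (-16)·(-6) = -112 - 96 = -208
Since det(C) ≠ 0, rank(C) = 2 and the system is completely controllable.

-208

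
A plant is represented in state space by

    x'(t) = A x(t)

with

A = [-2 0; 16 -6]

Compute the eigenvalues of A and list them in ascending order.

-6, -2

det(sI - A) = s^2 - (tr A)s + det A, with tr A = (-2) + (-6) = -8 and det A = (-2)·(-6) - 0·16 = 12 - 0 = 12.
So p(s) = det(sI - A) = s^2 + 8s + 12.
Factor s^2 + 8s + 12: two numbers with sum -8 and product 12 are -2 and -6, so s^2 + 8s + 12 = (s + 2)(s + 6).
Hence p(s) = (s + 2) (s + 6), with roots -6, -2.
All eigenvalues have negative real part, so the system is asymptotically stable.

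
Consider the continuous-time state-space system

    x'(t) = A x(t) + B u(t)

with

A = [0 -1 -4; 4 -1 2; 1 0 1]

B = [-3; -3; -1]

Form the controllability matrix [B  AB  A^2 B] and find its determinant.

-400

AB = [[7], [-11], [-4]]
A^2B = [[27], [31], [3]]
Controllability matrix C = [B  AB  A^2B] = [[-3, 7, 27], [-3, -11, 31], [-1, -4, 3]]
Expanding along the first row, det(C) = (-3)·((-11)·3 - 31·(-4)) - 7·((-3)·3 - 31·(-1)) + 27·((-3)·(-4) - (-11)·(-1)) = (-3)·91 - 7·22 + 27·1 = -400
Since det(C) ≠ 0, rank(C) = 3 and the system is completely controllable.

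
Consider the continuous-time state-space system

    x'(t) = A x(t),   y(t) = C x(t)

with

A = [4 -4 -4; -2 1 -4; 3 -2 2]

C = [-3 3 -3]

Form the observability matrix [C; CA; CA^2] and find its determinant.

1539

CA = [[-27, 21, -6]]
CA^2 = [[-168, 141, 12]]
Observability matrix O = [C; CA; CA^2] = [[-3, 3, -3], [-27, 21, -6], [-168, 141, 12]]
Expanding along the first row, det(O) = (-3)·(21·12 - (-6)·141) - 3·((-27)·12 - (-6)·(-168)) + (-3)·((-27)·141 - 21·(-168)) = (-3)·1098 - 3·(-1332) + (-3)·(-279) = 1539
Since det(O) ≠ 0, rank(O) = 3 and the system is completely observable.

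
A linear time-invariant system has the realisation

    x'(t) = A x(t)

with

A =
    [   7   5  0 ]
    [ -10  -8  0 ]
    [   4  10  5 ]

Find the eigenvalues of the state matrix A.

det(sI - A) = s^3 - (tr A)s^2 + (M11 + M22 + M33)s - det A, where Mii is the 2×2 principal minor of A obtained by deleting row i and column i.
tr A = 7 + (-8) + 5 = 4; M11 = (-8)·5 - 0·10 = -40 - 0 = -40; M22 = 7·5 - 0·4 = 35 - 0 = 35; M33 = 7·(-8) - 5·(-10) = -56 - (-50) = -6; sum of minors = -11.
det A = 7·((-8)·5 - 0·10) - 5·((-10)·5 - 0·4) + 0·((-10)·10 - (-8)·4) = 7·(-40) - 5·(-50) + 0·(-68) = -30.
So p(s) = det(sI - A) = s^3 - 4s^2 - 11s + 30.
Rational-root test: any integer root divides 30. Testing small divisors, s = 2 works: p(2) = 8 + (-16) + (-22) + 30 = 0, so (s - 2) is a factor.
Dividing, p(s) = (s - 2)(s^2 - 2s - 15).
Factor s^2 - 2s - 15: two numbers with sum 2 and product -15 are 5 and -3, so s^2 - 2s - 15 = (s - 5)(s + 3).
Hence p(s) = (s - 5) (s - 2) (s + 3), with roots -3, 2, 5.
At least one eigenvalue has non-negative real part, so the system is not asymptotically stable.

-3, 2, 5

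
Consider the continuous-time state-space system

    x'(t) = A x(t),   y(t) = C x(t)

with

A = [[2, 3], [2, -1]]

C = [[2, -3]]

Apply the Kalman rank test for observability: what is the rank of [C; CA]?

2

CA = [[-2, 9]]
Observability matrix O = [C; CA] = [[2, -3], [-2, 9]]
det(O) = 2·9 - (-3)·(-2) = 18 - 6 = 12 ≠ 0, so rank(O) = 2.
rank(O) = 2 = n, so the pair (A, C) is completely observable.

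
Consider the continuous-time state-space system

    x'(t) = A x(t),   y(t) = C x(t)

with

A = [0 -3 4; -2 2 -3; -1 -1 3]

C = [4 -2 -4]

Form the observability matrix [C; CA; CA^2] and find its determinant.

CA = [[8, -12, 10]]
CA^2 = [[14, -58, 98]]
Observability matrix O = [C; CA; CA^2] = [[4, -2, -4], [8, -12, 10], [14, -58, 98]]
Expanding along the first row, det(O) = 4·((-12)·98 - 10·(-58)) - (-2)·(8·98 - 10·14) + (-4)·(8·(-58) - (-12)·14) = 4·(-596) - (-2)·644 + (-4)·(-296) = 88
Since det(O) ≠ 0, rank(O) = 3 and the system is completely observable.

88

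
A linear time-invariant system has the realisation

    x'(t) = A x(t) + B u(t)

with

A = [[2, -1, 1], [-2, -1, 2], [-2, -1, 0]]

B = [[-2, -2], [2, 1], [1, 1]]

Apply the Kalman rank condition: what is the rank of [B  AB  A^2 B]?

AB = [[-5, -4], [4, 5], [2, 3]]
A^2B = [[-12, -10], [10, 9], [6, 3]]
Controllability matrix C = [B  AB  A^2B] = [[-2, -2, -5, -4, -12, -10], [2, 1, 4, 5, 10, 9], [1, 1, 2, 3, 6, 3]]
Take the 3×3 submatrix of C formed by columns 1, 2, 3: [[-2, -2, -5], [2, 1, 4], [1, 1, 2]]. Its determinant is (-2)·(1·2 - 4·1) - (-2)·(2·2 - 4·1) + (-5)·(2·1 - 1·1) = (-2)·(-2) - (-2)·0 + (-5)·1 = -1 ≠ 0.
So rank(C) ≥ 3; since C has 3 rows, rank(C) = 3.
rank(C) = 3 = n, so the pair (A, B) is completely controllable.

3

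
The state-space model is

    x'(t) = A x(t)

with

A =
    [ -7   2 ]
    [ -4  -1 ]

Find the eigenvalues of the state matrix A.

-5, -3

det(sI - A) = s^2 - (tr A)s + det A, with tr A = (-7) + (-1) = -8 and det A = (-7)·(-1) - 2·(-4) = 7 - (-8) = 15.
So p(s) = det(sI - A) = s^2 + 8s + 15.
Factor s^2 + 8s + 15: two numbers with sum -8 and product 15 are -3 and -5, so s^2 + 8s + 15 = (s + 3)(s + 5).
Hence p(s) = (s + 3) (s + 5), with roots -5, -3.
All eigenvalues have negative real part, so the system is asymptotically stable.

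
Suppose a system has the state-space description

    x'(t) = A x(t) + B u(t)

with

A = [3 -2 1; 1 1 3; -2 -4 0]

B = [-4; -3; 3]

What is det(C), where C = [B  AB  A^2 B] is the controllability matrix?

AB = [[-3], [2], [20]]
A^2B = [[7], [59], [-2]]
Controllability matrix C = [B  AB  A^2B] = [[-4, -3, 7], [-3, 2, 59], [3, 20, -2]]
Expanding along the first row, det(C) = (-4)·(2·(-2) - 59·20) - (-3)·((-3)·(-2) - 59·3) + 7·((-3)·20 - 2·3) = (-4)·(-1184) - (-3)·(-171) + 7·(-66) = 3761
Since det(C) ≠ 0, rank(C) = 3 and the system is completely controllable.

3761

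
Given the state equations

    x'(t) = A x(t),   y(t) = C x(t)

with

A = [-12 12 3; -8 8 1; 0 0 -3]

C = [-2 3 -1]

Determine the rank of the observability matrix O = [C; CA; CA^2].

1

CA = [[0, 0, 0]]
CA^2 = [[0, 0, 0]]
Observability matrix O = [C; CA; CA^2] = [[-2, 3, -1], [0, 0, 0], [0, 0, 0]]
Every row of O is a scalar multiple of row 1 = [-2, 3, -1] (multipliers 1, 0, 0), so the rows span a one-dimensional space.
O ≠ 0, hence rank(O) = 1.
rank(O) = 1 < n = 3, so the pair (A, C) is not completely observable.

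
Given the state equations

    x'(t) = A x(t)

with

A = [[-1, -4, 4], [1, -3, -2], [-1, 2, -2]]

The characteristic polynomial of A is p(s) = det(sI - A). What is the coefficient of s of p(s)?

23

Expand det(sI - A) for the 3×3 matrix.
p(s) = s^3 + 6s^2 + 23s + 30.
(Check: constant term = det(-A) = (-1)^3 det A = 30; coefficient of s^2 = -tr A = 6.)
The coefficient of s is 23.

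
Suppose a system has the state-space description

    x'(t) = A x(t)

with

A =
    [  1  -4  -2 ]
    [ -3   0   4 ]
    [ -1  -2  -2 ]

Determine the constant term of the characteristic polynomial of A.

-36

Expand det(sI - A) for the 3×3 matrix.
p(s) = s^3 + s^2 - 8s - 36.
(Check: constant term = det(-A) = (-1)^3 det A = -36; coefficient of s^2 = -tr A = 1.)
The constant term is -36.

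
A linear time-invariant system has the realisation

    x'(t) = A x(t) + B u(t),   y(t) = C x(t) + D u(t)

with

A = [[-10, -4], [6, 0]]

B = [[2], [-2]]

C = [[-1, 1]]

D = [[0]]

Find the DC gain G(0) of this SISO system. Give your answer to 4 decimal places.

-0.6667

G(0) = C(-A)^{-1}B + D = -C A^{-1} B + D.
det A = 24, so A^{-1} = (1/24)·adj(A) = [[0, 1/6], [-1/4, -5/12]]
A^{-1} B = [-1/3, 1/3]^T
C A^{-1} B = 2/3
G(0) = D - C A^{-1} B = 0 - (2/3) = -2/3 ≈ -0.6667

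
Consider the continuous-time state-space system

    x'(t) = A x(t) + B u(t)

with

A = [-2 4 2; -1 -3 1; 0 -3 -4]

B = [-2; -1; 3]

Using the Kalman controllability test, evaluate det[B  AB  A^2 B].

AB = [[6], [8], [-9]]
A^2B = [[2], [-39], [12]]
Controllability matrix C = [B  AB  A^2B] = [[-2, 6, 2], [-1, 8, -39], [3, -9, 12]]
Expanding along the first row, det(C) = (-2)·(8·12 - (-39)·(-9)) - 6·((-1)·12 - (-39)·3) + 2·((-1)·(-9) - 8·3) = (-2)·(-255) - 6·105 + 2·(-15) = -150
Since det(C) ≠ 0, rank(C) = 3 and the system is completely controllable.

-150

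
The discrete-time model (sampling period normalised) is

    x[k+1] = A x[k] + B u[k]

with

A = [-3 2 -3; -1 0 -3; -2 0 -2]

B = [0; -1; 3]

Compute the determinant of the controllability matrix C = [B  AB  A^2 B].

-242

AB = [[-11], [-9], [-6]]
A^2B = [[33], [29], [34]]
Controllability matrix C = [B  AB  A^2B] = [[0, -11, 33], [-1, -9, 29], [3, -6, 34]]
Expanding along the first row, det(C) = 0·((-9)·34 - 29·(-6)) - (-11)·((-1)·34 - 29·3) + 33·((-1)·(-6) - (-9)·3) = 0·(-132) - (-11)·(-121) + 33·33 = -242
Since det(C) ≠ 0, rank(C) = 3 and the system is completely controllable.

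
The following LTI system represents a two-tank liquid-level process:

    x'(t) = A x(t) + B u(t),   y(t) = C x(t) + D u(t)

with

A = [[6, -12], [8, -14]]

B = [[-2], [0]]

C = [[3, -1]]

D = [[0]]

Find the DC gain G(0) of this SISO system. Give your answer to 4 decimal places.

G(0) = C(-A)^{-1}B + D = -C A^{-1} B + D.
det A = 12, so A^{-1} = (1/12)·adj(A) = [[-7/6, 1], [-2/3, 1/2]]
A^{-1} B = [7/3, 4/3]^T
C A^{-1} B = 17/3
G(0) = D - C A^{-1} B = 0 - (17/3) = -17/3 ≈ -5.6667

-5.6667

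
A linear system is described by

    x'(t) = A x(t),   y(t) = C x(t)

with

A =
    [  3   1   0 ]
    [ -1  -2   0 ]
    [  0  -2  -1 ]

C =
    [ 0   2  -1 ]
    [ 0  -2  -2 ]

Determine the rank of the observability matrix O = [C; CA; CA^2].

3

CA = [[-2, -2, 1], [2, 8, 2]]
CA^2 = [[-4, 0, -1], [-2, -18, -2]]
Observability matrix O = [C; CA; CA^2] = [[0, 2, -1], [0, -2, -2], [-2, -2, 1], [2, 8, 2], [-4, 0, -1], [-2, -18, -2]]
Take the 3×3 submatrix of O formed by rows 1, 2, 3: [[0, 2, -1], [0, -2, -2], [-2, -2, 1]]. Its determinant is 0·((-2)·1 - (-2)·(-2)) - 2·(0·1 - (-2)·(-2)) + (-1)·(0·(-2) - (-2)·(-2)) = 0·(-6) - 2·(-4) + (-1)·(-4) = 12 ≠ 0.
So rank(O) ≥ 3; since O has 3 columns, rank(O) = 3.
rank(O) = 3 = n, so the pair (A, C) is completely observable.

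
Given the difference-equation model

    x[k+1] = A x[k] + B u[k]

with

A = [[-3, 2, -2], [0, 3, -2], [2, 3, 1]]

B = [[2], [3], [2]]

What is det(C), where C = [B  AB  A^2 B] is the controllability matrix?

774

AB = [[-4], [5], [15]]
A^2B = [[-8], [-15], [22]]
Controllability matrix C = [B  AB  A^2B] = [[2, -4, -8], [3, 5, -15], [2, 15, 22]]
Expanding along the first row, det(C) = 2·(5·22 - (-15)·15) - (-4)·(3·22 - (-15)·2) + (-8)·(3·15 - 5·2) = 2·335 - (-4)·96 + (-8)·35 = 774
Since det(C) ≠ 0, rank(C) = 3 and the system is completely controllable.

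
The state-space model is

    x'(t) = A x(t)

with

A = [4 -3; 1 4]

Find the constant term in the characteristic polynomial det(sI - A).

19

For a 2×2 matrix, det(sI - A) = s^2 - (tr A)s + det A.
tr A = 8, det A = 19.
So p(s) = s^2 - 8s + 19.
The constant term is 19.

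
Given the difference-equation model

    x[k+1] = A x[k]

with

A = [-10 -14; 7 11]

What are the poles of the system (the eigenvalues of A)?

-3, 4

det(zI - A) = z^2 - (tr A)z + det A, with tr A = (-10) + 11 = 1 and det A = (-10)·11 - (-14)·7 = -110 - (-98) = -12.
So p(z) = det(zI - A) = z^2 - z - 12.
Factor z^2 - z - 12: two numbers with sum 1 and product -12 are 4 and -3, so z^2 - z - 12 = (z - 4)(z + 3).
Hence p(z) = (z - 4) (z + 3), with roots -3, 4.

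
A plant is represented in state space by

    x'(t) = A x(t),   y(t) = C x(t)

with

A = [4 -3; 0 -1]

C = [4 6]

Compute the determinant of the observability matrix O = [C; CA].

CA = [[16, -18]]
Observability matrix O = [C; CA] = [[4, 6], [16, -18]]
det(O) = 4·(-18) - 6·16 = -72 - 96 = -168
Since det(O) ≠ 0, rank(O) = 2 and the system is completely observable.

-168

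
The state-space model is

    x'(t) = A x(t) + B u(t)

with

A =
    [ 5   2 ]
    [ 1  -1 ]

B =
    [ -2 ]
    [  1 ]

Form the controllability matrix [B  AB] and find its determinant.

14

AB = [[-8], [-3]]
Controllability matrix C = [B  AB] = [[-2, -8], [1, -3]]
det(C) = (-2)·(-3) - (-8)·1 = 6 - (-8) = 14
Since det(C) ≠ 0, rank(C) = 2 and the system is completely controllable.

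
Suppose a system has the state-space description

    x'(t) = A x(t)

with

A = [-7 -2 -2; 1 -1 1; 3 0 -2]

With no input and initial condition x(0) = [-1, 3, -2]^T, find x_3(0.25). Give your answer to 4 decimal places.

det(sI - A) = s^3 - (tr A)s^2 + (M11 + M22 + M33)s - det A, where Mii is the 2×2 principal minor of A obtained by deleting row i and column i.
tr A = (-7) + (-1) + (-2) = -10; M11 = (-1)·(-2) - 1·0 = 2 - 0 = 2; M22 = (-7)·(-2) - (-2)·3 = 14 - (-6) = 20; M33 = (-7)·(-1) - (-2)·1 = 7 - (-2) = 9; sum of minors = 31.
det A = (-7)·((-1)·(-2) - 1·0) - (-2)·(1·(-2) - 1·3) + (-2)·(1·0 - (-1)·3) = (-7)·2 - (-2)·(-5) + (-2)·3 = -30.
So p(s) = det(sI - A) = s^3 + 10s^2 + 31s + 30.
Rational-root test: any integer root divides 30. Testing small divisors, s = -2 works: p(-2) = -8 + 40 + (-62) + 30 = 0, so (s + 2) is a factor.
Dividing, p(s) = (s + 2)(s^2 + 8s + 15).
Factor s^2 + 8s + 15: two numbers with sum -8 and product 15 are -3 and -5, so s^2 + 8s + 15 = (s + 3)(s + 5).
Hence p(s) = (s + 2) (s + 3) (s + 5), with roots -5, -3, -2.
The eigenvalues -5, -3, -2 are distinct and real, so A is diagonalisable and x(t) = e^{At} x(0) = V diag(e^{λ_i t}) V^{-1} x(0), where the columns of V are the eigenvectors.
λ = -5: A - (-5)I = [[-2, -2, -2], [1, 4, 1], [3, 0, 3]]. v must be orthogonal to every row; (row 1) × (row 2) = [6, 0, -6], so take v_1 = [1, 0, -1]^T.
λ = -3: A - (-3)I = [[-4, -2, -2], [1, 2, 1], [3, 0, 1]]. v must be orthogonal to every row; (row 1) × (row 2) = [2, 2, -6], so take v_2 = [1, 1, -3]^T.
λ = -2: A - (-2)I = [[-5, -2, -2], [1, 1, 1], [3, 0, 0]]. v must be orthogonal to every row; (row 1) × (row 2) = [0, 3, -3], so take v_3 = [0, 1, -1]^T.
V = [v_1 v_2 v_3] = [[1, 1, 0], [0, 1, 1], [-1, -3, -1]] has det V = 1, so V^{-1} = adj(V)/det V = [[2, 1, 1], [-1, -1, -1], [1, 2, 1]].
Modal coordinates z(0) = V^{-1} x(0): 2·(-1) + 1·3 + 1·(-2) = -1; (-1)·(-1) + (-1)·3 + (-1)·(-2) = 0; 1·(-1) + 2·3 + 1·(-2) = 3; so z(0) = [-1, 0, 3]^T.
x_3(t) = Σ_i (v_i)_3 · z_i(0) · e^{λ_i t} (row 3 of V times the modal terms).
x_3(0.25) = (-1)·(-1)·e^{-5·0.25} + (-3)·0·e^{-3·0.25} + (-1)·3·e^{-2·0.25} = 1·0.286505 + 0·0.472367 + (-3)·0.606531 = -1.5331.

-1.5331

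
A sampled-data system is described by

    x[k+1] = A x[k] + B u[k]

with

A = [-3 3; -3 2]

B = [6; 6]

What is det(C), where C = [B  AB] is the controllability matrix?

-36

AB = [[0], [-6]]
Controllability matrix C = [B  AB] = [[6, 0], [6, -6]]
det(C) = 6·(-6) - 0·6 = -36 - 0 = -36
Since det(C) ≠ 0, rank(C) = 2 and the system is completely controllable.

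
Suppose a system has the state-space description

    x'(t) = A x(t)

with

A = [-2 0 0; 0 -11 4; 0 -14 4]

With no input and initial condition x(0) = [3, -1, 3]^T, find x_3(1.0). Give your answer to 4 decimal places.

1.2509

det(sI - A) = s^3 - (tr A)s^2 + (M11 + M22 + M33)s - det A, where Mii is the 2×2 principal minor of A obtained by deleting row i and column i.
tr A = (-2) + (-11) + 4 = -9; M11 = (-11)·4 - 4·(-14) = -44 - (-56) = 12; M22 = (-2)·4 - 0·0 = -8 - 0 = -8; M33 = (-2)·(-11) - 0·0 = 22 - 0 = 22; sum of minors = 26.
det A = (-2)·((-11)·4 - 4·(-14)) - 0·(0·4 - 4·0) + 0·(0·(-14) - (-11)·0) = (-2)·12 - 0·0 + 0·0 = -24.
So p(s) = det(sI - A) = s^3 + 9s^2 + 26s + 24.
Rational-root test: any integer root divides 24. Testing small divisors, s = -2 works: p(-2) = -8 + 36 + (-52) + 24 = 0, so (s + 2) is a factor.
Dividing, p(s) = (s + 2)(s^2 + 7s + 12).
Factor s^2 + 7s + 12: two numbers with sum -7 and product 12 are -3 and -4, so s^2 + 7s + 12 = (s + 3)(s + 4).
Hence p(s) = (s + 2) (s + 3) (s + 4), with roots -4, -3, -2.
The eigenvalues -4, -3, -2 are distinct and real, so A is diagonalisable and x(t) = e^{At} x(0) = V diag(e^{λ_i t}) V^{-1} x(0), where the columns of V are the eigenvectors.
λ = -4: A - (-4)I = [[2, 0, 0], [0, -7, 4], [0, -14, 8]]. v must be orthogonal to every row; (row 1) × (row 2) = [0, -8, -14], so take v_1 = [0, 4, 7]^T.
λ = -3: A - (-3)I = [[1, 0, 0], [0, -8, 4], [0, -14, 7]]. v must be orthogonal to every row; (row 1) × (row 2) = [0, -4, -8], so take v_2 = [0, -1, -2]^T.
λ = -2: A - (-2)I = [[0, 0, 0], [0, -9, 4], [0, -14, 6]]. v must be orthogonal to every row; (row 2) × (row 3) = [2, 0, 0], so take v_3 = [1, 0, 0]^T.
V = [v_1 v_2 v_3] = [[0, 0, 1], [4, -1, 0], [7, -2, 0]] has det V = -1, so V^{-1} = adj(V)/det V = [[0, 2, -1], [0, 7, -4], [1, 0, 0]].
Modal coordinates z(0) = V^{-1} x(0): 0·3 + 2·(-1) + (-1)·3 = -5; 0·3 + 7·(-1) + (-4)·3 = -19; 1·3 + 0·(-1) + 0·3 = 3; so z(0) = [-5, -19, 3]^T.
x_3(t) = Σ_i (v_i)_3 · z_i(0) · e^{λ_i t} (row 3 of V times the modal terms).
x_3(1.0) = 7·(-5)·e^{-4·1.0} + (-2)·(-19)·e^{-3·1.0} + 0·3·e^{-2·1.0} = (-35)·0.01831564 + 38·0.04978707 + 0·0.13533528 = 1.2509.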